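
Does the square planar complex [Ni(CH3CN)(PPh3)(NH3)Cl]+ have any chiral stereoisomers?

no

In a square planar complex each vertex has one trans partner and two cis neighbours.
Systematic placement gives 3 geometric isomers: (CH3CN/NH3 trans, Cl/PPh3 trans); (CH3CN/PPh3 trans, Cl/NH3 trans); (CH3CN/Cl trans, NH3/PPh3 trans).
Each arrangement has an internal mirror plane or centre of symmetry, so none is chiral.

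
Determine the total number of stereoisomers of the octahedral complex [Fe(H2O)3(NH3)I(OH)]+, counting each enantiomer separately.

In an octahedral complex each vertex has one trans partner and four cis neighbours.
Working through the distinct placements yields 4 geometric isomers: H2O mer (3 arrangements); H2O fac (chiral).
One of these lacks any improper symmetry element and so occurs as an enantiomeric pair, giving 4 + 1 = 5 stereoisomers in total.

5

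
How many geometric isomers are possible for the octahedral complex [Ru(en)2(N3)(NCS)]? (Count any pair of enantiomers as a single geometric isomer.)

In an octahedral complex each vertex has one trans partner and four cis neighbours.
Each en is bidentate and must span two cis positions.
Systematic placement gives 2 geometric isomers: N3 and NCS mutually trans; N3 and NCS mutually cis (chiral).

2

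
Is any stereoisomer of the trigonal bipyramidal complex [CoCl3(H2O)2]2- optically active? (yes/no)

no

A trigonal bipyramid has two axial and three equatorial sites, which are chemically inequivalent.
Systematic placement gives 3 geometric isomers: H2O both equatorial; H2O one axial, one equatorial; H2O both axial.
Each arrangement has an internal mirror plane or centre of symmetry, so none is chiral.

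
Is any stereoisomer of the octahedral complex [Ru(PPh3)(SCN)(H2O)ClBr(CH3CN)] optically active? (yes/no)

In an octahedral complex each vertex has one trans partner and four cis neighbours.
Placing the ligands in turn and identifying arrangements related by rotation or reflection leaves 15 distinct geometric isomers.
Of these, 15 lack any improper symmetry element and so occur as enantiomeric pairs, giving 15 + 15 = 30 stereoisomers in total.

yes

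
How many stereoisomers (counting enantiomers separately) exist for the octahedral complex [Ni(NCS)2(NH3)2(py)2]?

6

The distinct arrangements are (5 in all): NCS trans, NH3 trans, py trans; NCS trans, NH3 cis, py cis; NCS cis, NH3 cis, py trans; NCS cis, NH3 cis, py cis (chiral); NCS cis, NH3 trans, py cis.
One of these lacks any improper symmetry element and so occurs as an enantiomeric pair, giving 5 + 1 = 6 stereoisomers in total.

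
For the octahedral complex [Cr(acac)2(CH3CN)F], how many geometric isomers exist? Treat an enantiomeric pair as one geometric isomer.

2

The six octahedral sites form three mutually perpendicular trans pairs.
Each acac is bidentate and must span two cis positions.
Systematic placement gives 2 geometric isomers: CH3CN and F mutually trans; CH3CN and F mutually cis (chiral).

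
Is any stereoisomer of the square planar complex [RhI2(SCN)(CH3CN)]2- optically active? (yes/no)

A square has two trans pairs of vertices; adjacent vertices are cis.
There are 2 geometric isomers: I cis; I trans.
Each arrangement has an internal mirror plane or centre of symmetry, so none is chiral.

no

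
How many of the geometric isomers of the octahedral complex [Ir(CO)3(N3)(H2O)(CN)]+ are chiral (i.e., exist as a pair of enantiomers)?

The six octahedral sites form three mutually perpendicular trans pairs.
Systematic placement gives 4 geometric isomers: CO mer (3 arrangements); CO fac (chiral).
One of these lacks any improper symmetry element and so occurs as an enantiomeric pair, giving 4 + 1 = 5 stereoisomers in total.

1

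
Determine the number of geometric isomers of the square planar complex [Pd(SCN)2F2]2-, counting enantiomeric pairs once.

A square has two trans pairs of vertices; adjacent vertices are cis.
The distinct arrangements are (2 in all): SCN cis; SCN trans.

2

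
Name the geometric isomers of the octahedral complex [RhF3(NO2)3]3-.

fac and mer

The six octahedral sites form three mutually perpendicular trans pairs.
Systematic placement gives 2 geometric isomers: F mer; F fac.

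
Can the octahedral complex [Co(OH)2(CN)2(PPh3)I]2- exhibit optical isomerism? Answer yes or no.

The six octahedral sites form three mutually perpendicular trans pairs.
There are 6 geometric isomers: OH cis, CN trans; OH trans, CN trans; OH cis, CN cis (3 arrangements, 2 chiral); OH trans, CN cis.
Of these, 2 lack any improper symmetry element and so occur as enantiomeric pairs, giving 6 + 2 = 8 stereoisomers in total.

yes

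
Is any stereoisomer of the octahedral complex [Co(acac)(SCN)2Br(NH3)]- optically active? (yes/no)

Each acac is bidentate and must span two cis positions.
Working through the distinct placements yields 4 geometric isomers: SCN cis (3 arrangements, 2 chiral); SCN trans.
Of these, 2 lack any improper symmetry element and so occur as enantiomeric pairs, giving 4 + 2 = 6 stereoisomers in total.

yes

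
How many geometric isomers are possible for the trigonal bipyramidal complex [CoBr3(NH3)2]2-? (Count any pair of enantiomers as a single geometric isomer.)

3

A trigonal bipyramid has two axial and three equatorial sites, which are chemically inequivalent.
There are 3 geometric isomers: NH3 both equatorial; NH3 one axial, one equatorial; NH3 both axial.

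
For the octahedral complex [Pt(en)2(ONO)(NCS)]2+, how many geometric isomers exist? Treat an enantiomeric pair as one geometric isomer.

The six octahedral sites form three mutually perpendicular trans pairs.
Each en is bidentate and must span two cis positions.
The distinct arrangements are (2 in all): ONO and NCS mutually trans; ONO and NCS mutually cis (chiral).

2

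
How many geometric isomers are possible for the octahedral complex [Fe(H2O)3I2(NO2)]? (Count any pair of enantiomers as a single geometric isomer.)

In an octahedral complex each vertex has one trans partner and four cis neighbours.
Systematic placement gives 3 geometric isomers: H2O mer, I cis; H2O mer, I trans; H2O fac, I cis.

3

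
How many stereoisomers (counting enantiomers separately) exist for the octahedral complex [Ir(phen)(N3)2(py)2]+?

Each phen is bidentate and must span two cis positions.
Systematic placement gives 3 geometric isomers: N3 trans, py cis; N3 cis, py trans; N3 cis, py cis (chiral).
One of these lacks any improper symmetry element and so occurs as an enantiomeric pair, giving 3 + 1 = 4 stereoisomers in total.

4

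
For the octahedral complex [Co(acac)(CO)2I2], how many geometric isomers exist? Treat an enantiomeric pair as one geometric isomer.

Each acac is bidentate and must span two cis positions.
There are 3 geometric isomers: CO trans, I cis; CO cis, I cis (chiral); CO cis, I trans.

3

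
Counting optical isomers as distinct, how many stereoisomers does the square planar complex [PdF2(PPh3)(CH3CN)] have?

2

In a square planar complex each vertex has one trans partner and two cis neighbours.
Working through the distinct placements yields 2 geometric isomers: F cis; F trans.
Each arrangement has an internal mirror plane or centre of symmetry, so none is chiral.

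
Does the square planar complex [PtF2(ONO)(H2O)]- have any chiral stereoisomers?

A square has two trans pairs of vertices; adjacent vertices are cis.
Working through the distinct placements yields 2 geometric isomers: F cis; F trans.
Each arrangement has an internal mirror plane or centre of symmetry, so none is chiral.

no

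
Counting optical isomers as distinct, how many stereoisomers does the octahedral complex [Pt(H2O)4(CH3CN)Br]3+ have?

Working through the distinct placements yields 2 geometric isomers: CH3CN and Br mutually trans; CH3CN and Br mutually cis.
Each arrangement has an internal mirror plane or centre of symmetry, so none is chiral.

2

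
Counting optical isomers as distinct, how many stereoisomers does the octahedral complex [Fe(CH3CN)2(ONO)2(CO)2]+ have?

There are 5 geometric isomers: CH3CN trans, ONO trans, CO trans; CH3CN trans, ONO cis, CO cis; CH3CN cis, ONO trans, CO cis; CH3CN cis, ONO cis, CO cis (chiral); CH3CN cis, ONO cis, CO trans.
One of these lacks any improper symmetry element and so occurs as an enantiomeric pair, giving 5 + 1 = 6 stereoisomers in total.

6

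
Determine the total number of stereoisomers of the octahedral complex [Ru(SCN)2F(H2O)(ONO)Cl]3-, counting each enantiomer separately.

Systematic enumeration (placing each ligand type in turn and discarding arrangements equivalent by rotation or reflection) gives 9 geometric isomers.
Of these, 6 lack any improper symmetry element and so occur as enantiomeric pairs, giving 9 + 6 = 15 stereoisomers in total.

15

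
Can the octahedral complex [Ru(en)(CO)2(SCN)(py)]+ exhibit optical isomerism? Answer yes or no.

yes

Each en is bidentate and must span two cis positions.
Working through the distinct placements yields 4 geometric isomers: CO trans; CO cis (3 arrangements, 2 chiral).
Of these, 2 lack any improper symmetry element and so occur as enantiomeric pairs, giving 4 + 2 = 6 stereoisomers in total.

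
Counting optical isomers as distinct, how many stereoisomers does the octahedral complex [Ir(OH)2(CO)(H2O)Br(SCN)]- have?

15

In an octahedral complex each vertex has one trans partner and four cis neighbours.
Exhaustive case analysis gives 9 geometric isomers.
Of these, 6 lack any improper symmetry element and so occur as enantiomeric pairs, giving 9 + 6 = 15 stereoisomers in total.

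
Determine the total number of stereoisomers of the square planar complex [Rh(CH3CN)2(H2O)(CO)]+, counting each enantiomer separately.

There are 2 geometric isomers: CH3CN cis; CH3CN trans.
Each arrangement has an internal mirror plane or centre of symmetry, so none is chiral.

2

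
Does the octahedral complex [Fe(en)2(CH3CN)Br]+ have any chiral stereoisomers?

The six octahedral sites form three mutually perpendicular trans pairs.
Each en is bidentate and must span two cis positions.
Working through the distinct placements yields 2 geometric isomers: CH3CN and Br mutually trans; CH3CN and Br mutually cis (chiral).
One of these lacks any improper symmetry element and so occurs as an enantiomeric pair, giving 2 + 1 = 3 stereoisomers in total.

yes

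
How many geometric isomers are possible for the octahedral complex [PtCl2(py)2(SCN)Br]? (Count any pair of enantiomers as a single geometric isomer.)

In an octahedral complex each vertex has one trans partner and four cis neighbours.
Working through the distinct placements yields 6 geometric isomers: Cl cis, py trans; Cl cis, py cis (3 arrangements, 2 chiral); Cl trans, py trans; Cl trans, py cis.

6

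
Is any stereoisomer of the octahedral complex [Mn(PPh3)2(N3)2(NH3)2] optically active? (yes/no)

The six octahedral sites form three mutually perpendicular trans pairs.
Working through the distinct placements yields 5 geometric isomers: PPh3 trans, N3 trans, NH3 trans; PPh3 cis, N3 trans, NH3 cis; PPh3 trans, N3 cis, NH3 cis; PPh3 cis, N3 cis, NH3 cis (chiral); PPh3 cis, N3 cis, NH3 trans.
One of these lacks any improper symmetry element and so occurs as an enantiomeric pair, giving 5 + 1 = 6 stereoisomers in total.

yes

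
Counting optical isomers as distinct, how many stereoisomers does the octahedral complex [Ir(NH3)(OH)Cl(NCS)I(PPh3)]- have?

30

The six octahedral sites form three mutually perpendicular trans pairs.
Placing the ligands in turn and identifying arrangements related by rotation or reflection leaves 15 distinct geometric isomers.
Of these, 15 lack any improper symmetry element and so occur as enantiomeric pairs, giving 15 + 15 = 30 stereoisomers in total.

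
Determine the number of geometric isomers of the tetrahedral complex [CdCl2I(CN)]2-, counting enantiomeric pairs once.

1

In a tetrahedral complex all four positions are equivalent and every pair of ligands is adjacent — there is no cis/trans distinction.
Only one geometric arrangement is possible.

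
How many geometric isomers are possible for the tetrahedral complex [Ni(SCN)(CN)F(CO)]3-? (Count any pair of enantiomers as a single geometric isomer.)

Only one geometric arrangement is possible; it has no improper symmetry element, so it exists as a pair of enantiomers (2 stereoisomers).

1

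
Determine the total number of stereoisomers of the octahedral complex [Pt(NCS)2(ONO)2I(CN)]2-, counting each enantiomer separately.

The six octahedral sites form three mutually perpendicular trans pairs.
Working through the distinct placements yields 6 geometric isomers: NCS trans, ONO trans; NCS cis, ONO cis (3 arrangements, 2 chiral); NCS cis, ONO trans; NCS trans, ONO cis.
Of these, 2 lack any improper symmetry element and so occur as enantiomeric pairs, giving 6 + 2 = 8 stereoisomers in total.

8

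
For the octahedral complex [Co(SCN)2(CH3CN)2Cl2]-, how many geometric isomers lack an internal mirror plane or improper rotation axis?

An octahedron has six vertices in three trans pairs; every non-trans pair is cis.
The distinct arrangements are (5 in all): SCN trans, CH3CN trans, Cl trans; SCN cis, CH3CN trans, Cl cis; SCN trans, CH3CN cis, Cl cis; SCN cis, CH3CN cis, Cl cis (chiral); SCN cis, CH3CN cis, Cl trans.
One of these lacks any improper symmetry element and so occurs as an enantiomeric pair, giving 5 + 1 = 6 stereoisomers in total.

1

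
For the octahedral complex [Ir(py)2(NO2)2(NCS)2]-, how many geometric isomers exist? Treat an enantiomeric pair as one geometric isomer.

5

The six octahedral sites form three mutually perpendicular trans pairs.
Working through the distinct placements yields 5 geometric isomers: py trans, NO2 trans, NCS trans; py cis, NO2 cis, NCS trans; py trans, NO2 cis, NCS cis; py cis, NO2 cis, NCS cis (chiral); py cis, NO2 trans, NCS cis.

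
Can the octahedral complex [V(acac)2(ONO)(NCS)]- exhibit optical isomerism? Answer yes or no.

An octahedron has six vertices in three trans pairs; every non-trans pair is cis.
Each acac is bidentate and must span two cis positions.
There are 2 geometric isomers: ONO and NCS mutually trans; ONO and NCS mutually cis (chiral).
One of these lacks any improper symmetry element and so occurs as an enantiomeric pair, giving 2 + 1 = 3 stereoisomers in total.

yes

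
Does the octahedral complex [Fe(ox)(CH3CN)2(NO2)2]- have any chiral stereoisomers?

In an octahedral complex each vertex has one trans partner and four cis neighbours.
Each ox is bidentate and must span two cis positions.
There are 3 geometric isomers: CH3CN trans, NO2 cis; CH3CN cis, NO2 cis (chiral); CH3CN cis, NO2 trans.
One of these lacks any improper symmetry element and so occurs as an enantiomeric pair, giving 3 + 1 = 4 stereoisomers in total.

yes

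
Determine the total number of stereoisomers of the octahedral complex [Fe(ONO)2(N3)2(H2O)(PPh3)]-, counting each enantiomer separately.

The six octahedral sites form three mutually perpendicular trans pairs.
The distinct arrangements are (6 in all): ONO cis, N3 cis (3 arrangements, 2 chiral); ONO trans, N3 cis; ONO cis, N3 trans; ONO trans, N3 trans.
Of these, 2 lack any improper symmetry element and so occur as enantiomeric pairs, giving 6 + 2 = 8 stereoisomers in total.

8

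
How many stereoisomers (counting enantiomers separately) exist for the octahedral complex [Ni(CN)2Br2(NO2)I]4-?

8

In an octahedral complex each vertex has one trans partner and four cis neighbours.
Systematic placement gives 6 geometric isomers: CN trans, Br trans; CN cis, Br trans; CN cis, Br cis (3 arrangements, 2 chiral); CN trans, Br cis.
Of these, 2 lack any improper symmetry element and so occur as enantiomeric pairs, giving 6 + 2 = 8 stereoisomers in total.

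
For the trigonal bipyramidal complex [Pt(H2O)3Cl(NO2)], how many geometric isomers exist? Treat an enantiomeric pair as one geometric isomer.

4

The distinct arrangements are (4 in all): Cl axial, NO2 equatorial; Cl axial, NO2 axial; Cl equatorial, NO2 equatorial; Cl equatorial, NO2 axial.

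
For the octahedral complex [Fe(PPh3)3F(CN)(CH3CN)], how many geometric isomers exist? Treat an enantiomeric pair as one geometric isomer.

4

An octahedron has six vertices in three trans pairs; every non-trans pair is cis.
Working through the distinct placements yields 4 geometric isomers: PPh3 mer (3 arrangements); PPh3 fac (chiral).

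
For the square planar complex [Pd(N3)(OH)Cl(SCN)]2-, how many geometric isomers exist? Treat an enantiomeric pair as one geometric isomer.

3

In a square planar complex each vertex has one trans partner and two cis neighbours.
Systematic placement gives 3 geometric isomers: (Cl/OH trans, N3/SCN trans); (Cl/SCN trans, N3/OH trans); (Cl/N3 trans, OH/SCN trans).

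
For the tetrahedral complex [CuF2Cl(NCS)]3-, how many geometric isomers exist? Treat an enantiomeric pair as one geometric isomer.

1

Only one geometric arrangement is possible.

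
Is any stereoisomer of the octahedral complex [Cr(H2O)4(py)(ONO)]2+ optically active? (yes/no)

no

Working through the distinct placements yields 2 geometric isomers: py and ONO mutually trans; py and ONO mutually cis.
Each arrangement has an internal mirror plane or centre of symmetry, so none is chiral.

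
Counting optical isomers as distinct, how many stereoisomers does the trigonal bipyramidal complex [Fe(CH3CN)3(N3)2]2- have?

A trigonal bipyramid has two axial and three equatorial sites, which are chemically inequivalent.
Systematic placement gives 3 geometric isomers: N3 both equatorial; N3 one axial, one equatorial; N3 both axial.
Each arrangement has an internal mirror plane or centre of symmetry, so none is chiral.

3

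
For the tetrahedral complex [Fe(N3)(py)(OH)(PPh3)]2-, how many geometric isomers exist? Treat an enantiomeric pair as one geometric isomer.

All four vertices of a tetrahedron are equivalent and mutually adjacent, so cis/trans isomerism cannot arise.
Only one geometric arrangement is possible; it has no improper symmetry element, so it exists as a pair of enantiomers (2 stereoisomers).

1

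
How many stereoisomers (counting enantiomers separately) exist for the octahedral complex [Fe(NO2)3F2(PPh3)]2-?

3

The six octahedral sites form three mutually perpendicular trans pairs.
The distinct arrangements are (3 in all): NO2 mer, F trans; NO2 fac, F cis; NO2 mer, F cis.
Each arrangement has an internal mirror plane or centre of symmetry, so none is chiral.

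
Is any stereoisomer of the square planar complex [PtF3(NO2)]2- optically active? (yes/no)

In a square planar complex each vertex has one trans partner and two cis neighbours.
Only one geometric arrangement is possible.

no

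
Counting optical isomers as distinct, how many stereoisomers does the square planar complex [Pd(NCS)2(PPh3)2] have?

The distinct arrangements are (2 in all): NCS cis; NCS trans.
Each arrangement has an internal mirror plane or centre of symmetry, so none is chiral.

2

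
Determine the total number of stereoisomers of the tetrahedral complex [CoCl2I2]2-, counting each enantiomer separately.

In a tetrahedral complex all four positions are equivalent and every pair of ligands is adjacent — there is no cis/trans distinction.
Only one geometric arrangement is possible.

1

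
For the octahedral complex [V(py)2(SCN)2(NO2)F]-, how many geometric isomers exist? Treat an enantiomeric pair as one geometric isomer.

6

The six octahedral sites form three mutually perpendicular trans pairs.
There are 6 geometric isomers: py trans, SCN trans; py cis, SCN cis (3 arrangements, 2 chiral); py trans, SCN cis; py cis, SCN trans.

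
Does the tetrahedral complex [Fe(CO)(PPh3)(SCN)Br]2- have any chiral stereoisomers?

All four vertices of a tetrahedron are equivalent and mutually adjacent, so cis/trans isomerism cannot arise.
Only one geometric arrangement is possible; it has no improper symmetry element, so it exists as a pair of enantiomers (2 stereoisomers).

yes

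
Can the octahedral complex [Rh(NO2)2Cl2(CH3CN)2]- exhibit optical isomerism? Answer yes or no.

yes

The six octahedral sites form three mutually perpendicular trans pairs.
There are 5 geometric isomers: NO2 trans, Cl trans, CH3CN trans; NO2 cis, Cl cis, CH3CN trans; NO2 trans, Cl cis, CH3CN cis; NO2 cis, Cl cis, CH3CN cis (chiral); NO2 cis, Cl trans, CH3CN cis.
One of these lacks any improper symmetry element and so occurs as an enantiomeric pair, giving 5 + 1 = 6 stereoisomers in total.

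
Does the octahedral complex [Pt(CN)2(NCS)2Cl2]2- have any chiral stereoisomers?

yes

In an octahedral complex each vertex has one trans partner and four cis neighbours.
The distinct arrangements are (5 in all): CN trans, NCS trans, Cl trans; CN trans, NCS cis, Cl cis; CN cis, NCS trans, Cl cis; CN cis, NCS cis, Cl cis (chiral); CN cis, NCS cis, Cl trans.
One of these lacks any improper symmetry element and so occurs as an enantiomeric pair, giving 5 + 1 = 6 stereoisomers in total.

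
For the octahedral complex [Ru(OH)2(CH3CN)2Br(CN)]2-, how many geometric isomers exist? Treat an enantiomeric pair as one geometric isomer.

The six octahedral sites form three mutually perpendicular trans pairs.
The distinct arrangements are (6 in all): OH trans, CH3CN cis; OH cis, CH3CN cis (3 arrangements, 2 chiral); OH trans, CH3CN trans; OH cis, CH3CN trans.

6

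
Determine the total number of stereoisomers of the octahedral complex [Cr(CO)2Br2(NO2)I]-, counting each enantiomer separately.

8

In an octahedral complex each vertex has one trans partner and four cis neighbours.
Systematic placement gives 6 geometric isomers: CO trans, Br trans; CO cis, Br trans; CO cis, Br cis (3 arrangements, 2 chiral); CO trans, Br cis.
Of these, 2 lack any improper symmetry element and so occur as enantiomeric pairs, giving 6 + 2 = 8 stereoisomers in total.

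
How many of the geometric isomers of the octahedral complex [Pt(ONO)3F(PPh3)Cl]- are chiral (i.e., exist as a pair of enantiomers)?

Working through the distinct placements yields 4 geometric isomers: ONO mer (3 arrangements); ONO fac (chiral).
One of these lacks any improper symmetry element and so occurs as an enantiomeric pair, giving 4 + 1 = 5 stereoisomers in total.

1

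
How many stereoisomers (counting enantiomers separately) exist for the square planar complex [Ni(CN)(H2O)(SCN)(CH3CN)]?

In a square planar complex each vertex has one trans partner and two cis neighbours.
The distinct arrangements are (3 in all): (CH3CN/H2O trans, CN/SCN trans); (CH3CN/SCN trans, CN/H2O trans); (CH3CN/CN trans, H2O/SCN trans).
Each arrangement has an internal mirror plane or centre of symmetry, so none is chiral.

3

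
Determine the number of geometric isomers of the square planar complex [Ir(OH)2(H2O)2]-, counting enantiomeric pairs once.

2

Working through the distinct placements yields 2 geometric isomers: OH cis; OH trans.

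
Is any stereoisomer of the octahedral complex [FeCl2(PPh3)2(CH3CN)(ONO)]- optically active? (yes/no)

The six octahedral sites form three mutually perpendicular trans pairs.
The distinct arrangements are (6 in all): Cl cis, PPh3 trans; Cl cis, PPh3 cis (3 arrangements, 2 chiral); Cl trans, PPh3 trans; Cl trans, PPh3 cis.
Of these, 2 lack any improper symmetry element and so occur as enantiomeric pairs, giving 6 + 2 = 8 stereoisomers in total.

yes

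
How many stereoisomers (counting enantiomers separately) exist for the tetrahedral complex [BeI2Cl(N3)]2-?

In a tetrahedral complex all four positions are equivalent and every pair of ligands is adjacent — there is no cis/trans distinction.
Only one geometric arrangement is possible.

1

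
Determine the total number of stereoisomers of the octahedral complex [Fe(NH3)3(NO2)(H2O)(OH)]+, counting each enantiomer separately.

An octahedron has six vertices in three trans pairs; every non-trans pair is cis.
Systematic placement gives 4 geometric isomers: NH3 mer (3 arrangements); NH3 fac (chiral).
One of these lacks any improper symmetry element and so occurs as an enantiomeric pair, giving 4 + 1 = 5 stereoisomers in total.

5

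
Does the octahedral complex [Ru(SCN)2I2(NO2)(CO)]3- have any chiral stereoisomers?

Systematic placement gives 6 geometric isomers: SCN trans, I cis; SCN cis, I cis (3 arrangements, 2 chiral); SCN trans, I trans; SCN cis, I trans.
Of these, 2 lack any improper symmetry element and so occur as enantiomeric pairs, giving 6 + 2 = 8 stereoisomers in total.

yes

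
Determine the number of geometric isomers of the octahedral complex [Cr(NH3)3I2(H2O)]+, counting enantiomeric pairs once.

In an octahedral complex each vertex has one trans partner and four cis neighbours.
Working through the distinct placements yields 3 geometric isomers: NH3 mer, I cis; NH3 mer, I trans; NH3 fac, I cis.

3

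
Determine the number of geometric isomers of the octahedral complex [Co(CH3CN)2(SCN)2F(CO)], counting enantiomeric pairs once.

The six octahedral sites form three mutually perpendicular trans pairs.
The distinct arrangements are (6 in all): CH3CN trans, SCN trans; CH3CN trans, SCN cis; CH3CN cis, SCN trans; CH3CN cis, SCN cis (3 arrangements, 2 chiral).

6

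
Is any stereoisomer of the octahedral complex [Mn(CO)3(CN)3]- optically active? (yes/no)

no

There are 2 geometric isomers: CO mer; CO fac.
Each arrangement has an internal mirror plane or centre of symmetry, so none is chiral.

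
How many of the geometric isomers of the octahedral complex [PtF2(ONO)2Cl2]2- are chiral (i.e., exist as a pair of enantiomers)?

1

The six octahedral sites form three mutually perpendicular trans pairs.
There are 5 geometric isomers: F trans, ONO trans, Cl trans; F cis, ONO cis, Cl trans; F cis, ONO trans, Cl cis; F cis, ONO cis, Cl cis (chiral); F trans, ONO cis, Cl cis.
One of these lacks any improper symmetry element and so occurs as an enantiomeric pair, giving 5 + 1 = 6 stereoisomers in total.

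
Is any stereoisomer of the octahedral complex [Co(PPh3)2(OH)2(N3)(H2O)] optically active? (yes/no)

An octahedron has six vertices in three trans pairs; every non-trans pair is cis.
The distinct arrangements are (6 in all): PPh3 trans, OH trans; PPh3 cis, OH cis (3 arrangements, 2 chiral); PPh3 trans, OH cis; PPh3 cis, OH trans.
Of these, 2 lack any improper symmetry element and so occur as enantiomeric pairs, giving 6 + 2 = 8 stereoisomers in total.

yes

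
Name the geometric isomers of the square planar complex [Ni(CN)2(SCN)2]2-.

cis and trans

The distinct arrangements are (2 in all): CN cis; CN trans.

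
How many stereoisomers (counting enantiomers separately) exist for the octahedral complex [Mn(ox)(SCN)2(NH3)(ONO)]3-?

6

Each ox is bidentate and must span two cis positions.
There are 4 geometric isomers: SCN cis (3 arrangements, 2 chiral); SCN trans.
Of these, 2 lack any improper symmetry element and so occur as enantiomeric pairs, giving 4 + 2 = 6 stereoisomers in total.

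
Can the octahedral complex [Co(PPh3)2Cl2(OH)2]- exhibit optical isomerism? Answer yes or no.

yes

The six octahedral sites form three mutually perpendicular trans pairs.
There are 5 geometric isomers: PPh3 trans, Cl trans, OH trans; PPh3 cis, Cl trans, OH cis; PPh3 trans, Cl cis, OH cis; PPh3 cis, Cl cis, OH cis (chiral); PPh3 cis, Cl cis, OH trans.
One of these lacks any improper symmetry element and so occurs as an enantiomeric pair, giving 5 + 1 = 6 stereoisomers in total.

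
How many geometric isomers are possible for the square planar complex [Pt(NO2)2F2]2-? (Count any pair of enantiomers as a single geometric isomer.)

A square has two trans pairs of vertices; adjacent vertices are cis.
The distinct arrangements are (2 in all): NO2 cis; NO2 trans.

2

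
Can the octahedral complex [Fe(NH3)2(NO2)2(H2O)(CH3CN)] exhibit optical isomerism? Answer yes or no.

yes

There are 6 geometric isomers: NH3 trans, NO2 trans; NH3 cis, NO2 cis (3 arrangements, 2 chiral); NH3 cis, NO2 trans; NH3 trans, NO2 cis.
Of these, 2 lack any improper symmetry element and so occur as enantiomeric pairs, giving 6 + 2 = 8 stereoisomers in total.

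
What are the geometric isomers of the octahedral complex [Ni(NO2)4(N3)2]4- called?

Systematic placement gives 2 geometric isomers: N3 trans; N3 cis.

cis and trans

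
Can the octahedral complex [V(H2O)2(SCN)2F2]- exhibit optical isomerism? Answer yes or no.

yes

There are 5 geometric isomers: H2O trans, SCN trans, F trans; H2O cis, SCN cis, F trans; H2O cis, SCN trans, F cis; H2O cis, SCN cis, F cis (chiral); H2O trans, SCN cis, F cis.
One of these lacks any improper symmetry element and so occurs as an enantiomeric pair, giving 5 + 1 = 6 stereoisomers in total.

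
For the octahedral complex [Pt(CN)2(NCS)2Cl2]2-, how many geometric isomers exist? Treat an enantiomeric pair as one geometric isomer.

Working through the distinct placements yields 5 geometric isomers: CN trans, NCS trans, Cl trans; CN trans, NCS cis, Cl cis; CN cis, NCS trans, Cl cis; CN cis, NCS cis, Cl cis (chiral); CN cis, NCS cis, Cl trans.

5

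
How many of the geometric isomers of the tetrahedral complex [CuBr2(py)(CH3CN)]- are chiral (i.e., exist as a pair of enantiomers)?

In a tetrahedral complex all four positions are equivalent and every pair of ligands is adjacent — there is no cis/trans distinction.
Only one geometric arrangement is possible.

0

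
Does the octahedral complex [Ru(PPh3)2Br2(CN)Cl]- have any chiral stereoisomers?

An octahedron has six vertices in three trans pairs; every non-trans pair is cis.
Systematic placement gives 6 geometric isomers: PPh3 trans, Br trans; PPh3 cis, Br trans; PPh3 trans, Br cis; PPh3 cis, Br cis (3 arrangements, 2 chiral).
Of these, 2 lack any improper symmetry element and so occur as enantiomeric pairs, giving 6 + 2 = 8 stereoisomers in total.

yes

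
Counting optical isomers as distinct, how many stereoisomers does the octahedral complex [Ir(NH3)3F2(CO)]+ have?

3

An octahedron has six vertices in three trans pairs; every non-trans pair is cis.
Systematic placement gives 3 geometric isomers: NH3 mer, F cis; NH3 mer, F trans; NH3 fac, F cis.
Each arrangement has an internal mirror plane or centre of symmetry, so none is chiral.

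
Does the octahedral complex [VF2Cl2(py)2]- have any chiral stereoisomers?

yes

In an octahedral complex each vertex has one trans partner and four cis neighbours.
The distinct arrangements are (5 in all): F trans, Cl trans, py trans; F cis, Cl trans, py cis; F cis, Cl cis, py trans; F cis, Cl cis, py cis (chiral); F trans, Cl cis, py cis.
One of these lacks any improper symmetry element and so occurs as an enantiomeric pair, giving 5 + 1 = 6 stereoisomers in total.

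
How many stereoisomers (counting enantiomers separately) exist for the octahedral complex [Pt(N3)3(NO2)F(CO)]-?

5

The six octahedral sites form three mutually perpendicular trans pairs.
There are 4 geometric isomers: N3 mer (3 arrangements); N3 fac (chiral).
One of these lacks any improper symmetry element and so occurs as an enantiomeric pair, giving 4 + 1 = 5 stereoisomers in total.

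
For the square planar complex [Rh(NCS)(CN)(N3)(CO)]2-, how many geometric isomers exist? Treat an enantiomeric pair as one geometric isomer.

3

There are 3 geometric isomers: (CN/N3 trans, CO/NCS trans); (CN/NCS trans, CO/N3 trans); (CN/CO trans, N3/NCS trans).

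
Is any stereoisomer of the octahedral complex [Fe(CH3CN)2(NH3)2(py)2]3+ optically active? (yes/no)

In an octahedral complex each vertex has one trans partner and four cis neighbours.
The distinct arrangements are (5 in all): CH3CN trans, NH3 trans, py trans; CH3CN trans, NH3 cis, py cis; CH3CN cis, NH3 cis, py trans; CH3CN cis, NH3 cis, py cis (chiral); CH3CN cis, NH3 trans, py cis.
One of these lacks any improper symmetry element and so occurs as an enantiomeric pair, giving 5 + 1 = 6 stereoisomers in total.

yes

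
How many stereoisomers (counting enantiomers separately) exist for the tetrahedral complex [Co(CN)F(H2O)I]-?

All four vertices of a tetrahedron are equivalent and mutually adjacent, so cis/trans isomerism cannot arise.
Only one geometric arrangement is possible; it has no improper symmetry element, so it exists as a pair of enantiomers (2 stereoisomers).

2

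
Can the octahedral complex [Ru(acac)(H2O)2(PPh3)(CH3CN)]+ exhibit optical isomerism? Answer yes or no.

yes

The six octahedral sites form three mutually perpendicular trans pairs.
Each acac is bidentate and must span two cis positions.
There are 4 geometric isomers: H2O cis (3 arrangements, 2 chiral); H2O trans.
Of these, 2 lack any improper symmetry element and so occur as enantiomeric pairs, giving 4 + 2 = 6 stereoisomers in total.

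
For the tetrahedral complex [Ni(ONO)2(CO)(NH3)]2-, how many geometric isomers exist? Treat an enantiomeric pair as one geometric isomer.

1

In a tetrahedral complex all four positions are equivalent and every pair of ligands is adjacent — there is no cis/trans distinction.
Only one geometric arrangement is possible.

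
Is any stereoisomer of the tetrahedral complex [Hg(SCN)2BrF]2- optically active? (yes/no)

All four vertices of a tetrahedron are equivalent and mutually adjacent, so cis/trans isomerism cannot arise.
Only one geometric arrangement is possible.

no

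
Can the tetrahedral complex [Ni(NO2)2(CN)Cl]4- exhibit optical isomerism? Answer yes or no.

no

All four vertices of a tetrahedron are equivalent and mutually adjacent, so cis/trans isomerism cannot arise.
Only one geometric arrangement is possible.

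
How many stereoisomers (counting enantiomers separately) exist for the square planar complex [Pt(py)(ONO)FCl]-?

3

A square has two trans pairs of vertices; adjacent vertices are cis.
There are 3 geometric isomers: (Cl/ONO trans, F/py trans); (Cl/py trans, F/ONO trans); (Cl/F trans, ONO/py trans).
Each arrangement has an internal mirror plane or centre of symmetry, so none is chiral.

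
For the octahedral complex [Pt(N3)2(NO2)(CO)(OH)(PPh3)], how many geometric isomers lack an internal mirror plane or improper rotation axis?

6

The six octahedral sites form three mutually perpendicular trans pairs.
Exhaustive case analysis gives 9 geometric isomers.
Of these, 6 lack any improper symmetry element and so occur as enantiomeric pairs, giving 9 + 6 = 15 stereoisomers in total.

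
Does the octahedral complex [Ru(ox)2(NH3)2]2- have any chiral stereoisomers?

yes

Each ox is bidentate and must span two cis positions.
Working through the distinct placements yields 2 geometric isomers: NH3 trans; NH3 cis (chiral).
One of these lacks any improper symmetry element and so occurs as an enantiomeric pair, giving 2 + 1 = 3 stereoisomers in total.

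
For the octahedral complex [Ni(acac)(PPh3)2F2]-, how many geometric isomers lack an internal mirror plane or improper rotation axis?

1

The six octahedral sites form three mutually perpendicular trans pairs.
Each acac is bidentate and must span two cis positions.
The distinct arrangements are (3 in all): PPh3 cis, F trans; PPh3 cis, F cis (chiral); PPh3 trans, F cis.
One of these lacks any improper symmetry element and so occurs as an enantiomeric pair, giving 3 + 1 = 4 stereoisomers in total.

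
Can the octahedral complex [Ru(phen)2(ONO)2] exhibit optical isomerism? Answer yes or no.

An octahedron has six vertices in three trans pairs; every non-trans pair is cis.
Each phen is bidentate and must span two cis positions.
The distinct arrangements are (2 in all): ONO trans; ONO cis (chiral).
One of these lacks any improper symmetry element and so occurs as an enantiomeric pair, giving 2 + 1 = 3 stereoisomers in total.

yes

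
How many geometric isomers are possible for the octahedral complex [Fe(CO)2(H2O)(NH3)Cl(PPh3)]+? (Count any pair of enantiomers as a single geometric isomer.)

9

The six octahedral sites form three mutually perpendicular trans pairs.
Exhaustive case analysis gives 9 geometric isomers.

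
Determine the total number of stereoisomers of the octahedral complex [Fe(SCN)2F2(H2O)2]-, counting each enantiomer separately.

There are 5 geometric isomers: SCN trans, F trans, H2O trans; SCN cis, F trans, H2O cis; SCN trans, F cis, H2O cis; SCN cis, F cis, H2O cis (chiral); SCN cis, F cis, H2O trans.
One of these lacks any improper symmetry element and so occurs as an enantiomeric pair, giving 5 + 1 = 6 stereoisomers in total.

6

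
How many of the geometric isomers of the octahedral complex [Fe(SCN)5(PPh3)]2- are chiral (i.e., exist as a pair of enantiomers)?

The six octahedral sites form three mutually perpendicular trans pairs.
Only one geometric arrangement is possible.

0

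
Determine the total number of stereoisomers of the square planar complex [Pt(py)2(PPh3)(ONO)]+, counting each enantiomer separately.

2

A square has two trans pairs of vertices; adjacent vertices are cis.
There are 2 geometric isomers: py cis; py trans.
Each arrangement has an internal mirror plane or centre of symmetry, so none is chiral.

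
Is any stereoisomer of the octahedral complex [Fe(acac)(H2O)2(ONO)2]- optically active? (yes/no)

In an octahedral complex each vertex has one trans partner and four cis neighbours.
Each acac is bidentate and must span two cis positions.
Working through the distinct placements yields 3 geometric isomers: H2O trans, ONO cis; H2O cis, ONO cis (chiral); H2O cis, ONO trans.
One of these lacks any improper symmetry element and so occurs as an enantiomeric pair, giving 3 + 1 = 4 stereoisomers in total.

yes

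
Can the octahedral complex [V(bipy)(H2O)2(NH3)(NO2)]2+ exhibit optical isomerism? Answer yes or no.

yes

Each bipy is bidentate and must span two cis positions.
Working through the distinct placements yields 4 geometric isomers: H2O trans; H2O cis (3 arrangements, 2 chiral).
Of these, 2 lack any improper symmetry element and so occur as enantiomeric pairs, giving 4 + 2 = 6 stereoisomers in total.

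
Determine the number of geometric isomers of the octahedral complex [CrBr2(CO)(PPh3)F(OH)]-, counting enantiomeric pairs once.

In an octahedral complex each vertex has one trans partner and four cis neighbours.
Placing the ligands in turn and identifying arrangements related by rotation or reflection leaves 9 distinct geometric isomers.

9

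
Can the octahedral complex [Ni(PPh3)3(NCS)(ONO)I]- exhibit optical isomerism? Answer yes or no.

yes

In an octahedral complex each vertex has one trans partner and four cis neighbours.
There are 4 geometric isomers: PPh3 mer (3 arrangements); PPh3 fac (chiral).
One of these lacks any improper symmetry element and so occurs as an enantiomeric pair, giving 4 + 1 = 5 stereoisomers in total.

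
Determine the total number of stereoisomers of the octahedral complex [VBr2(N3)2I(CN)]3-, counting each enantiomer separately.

There are 6 geometric isomers: Br trans, N3 trans; Br trans, N3 cis; Br cis, N3 trans; Br cis, N3 cis (3 arrangements, 2 chiral).
Of these, 2 lack any improper symmetry element and so occur as enantiomeric pairs, giving 6 + 2 = 8 stereoisomers in total.

8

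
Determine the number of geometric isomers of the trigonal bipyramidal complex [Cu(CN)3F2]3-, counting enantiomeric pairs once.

A trigonal bipyramid has two axial and three equatorial sites, which are chemically inequivalent.
There are 3 geometric isomers: F both equatorial; F one axial, one equatorial; F both axial.

3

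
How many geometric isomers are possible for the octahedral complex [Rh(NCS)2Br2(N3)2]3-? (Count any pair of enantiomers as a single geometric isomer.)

5

In an octahedral complex each vertex has one trans partner and four cis neighbours.
There are 5 geometric isomers: NCS trans, Br trans, N3 trans; NCS cis, Br trans, N3 cis; NCS trans, Br cis, N3 cis; NCS cis, Br cis, N3 cis (chiral); NCS cis, Br cis, N3 trans.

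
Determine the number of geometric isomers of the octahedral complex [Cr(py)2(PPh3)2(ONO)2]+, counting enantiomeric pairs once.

The six octahedral sites form three mutually perpendicular trans pairs.
There are 5 geometric isomers: py trans, PPh3 trans, ONO trans; py cis, PPh3 cis, ONO trans; py trans, PPh3 cis, ONO cis; py cis, PPh3 cis, ONO cis (chiral); py cis, PPh3 trans, ONO cis.

5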